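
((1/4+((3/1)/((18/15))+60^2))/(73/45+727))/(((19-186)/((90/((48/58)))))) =-282095325/87609536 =-3.22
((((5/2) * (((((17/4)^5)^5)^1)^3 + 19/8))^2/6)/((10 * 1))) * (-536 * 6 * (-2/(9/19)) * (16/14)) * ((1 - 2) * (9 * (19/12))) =-4465706902901980989282443004746933911993649299847465192698483017527083730850375535989076433570762009895203686345419667146106638860127652937915513714510666077033251827855924570688387172634375/10694438875756051952909339864149235345520209066746165315839737359110501823757517707462836224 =-417572810951829789207193900000000000000000000000000000000000000000000000000000000000000000000000000.00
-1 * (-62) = 62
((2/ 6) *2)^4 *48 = 256/ 27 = 9.48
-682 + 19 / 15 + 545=-2036 / 15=-135.73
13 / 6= 2.17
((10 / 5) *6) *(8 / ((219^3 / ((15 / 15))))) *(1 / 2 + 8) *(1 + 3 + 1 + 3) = 2176 / 3501153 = 0.00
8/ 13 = 0.62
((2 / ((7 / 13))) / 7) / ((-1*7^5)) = -26 / 823543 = -0.00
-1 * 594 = -594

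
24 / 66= 4 / 11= 0.36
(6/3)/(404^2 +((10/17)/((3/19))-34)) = 51/4161236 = 0.00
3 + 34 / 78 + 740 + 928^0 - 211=20804 / 39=533.44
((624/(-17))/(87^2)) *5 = -1040/42891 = -0.02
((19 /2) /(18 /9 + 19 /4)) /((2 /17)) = 323 /27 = 11.96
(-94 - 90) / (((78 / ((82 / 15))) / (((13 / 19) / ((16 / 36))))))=-1886 / 95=-19.85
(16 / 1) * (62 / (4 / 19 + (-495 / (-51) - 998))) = -320416 / 319151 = -1.00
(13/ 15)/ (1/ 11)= 143/ 15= 9.53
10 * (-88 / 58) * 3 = -45.52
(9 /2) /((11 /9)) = 81 /22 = 3.68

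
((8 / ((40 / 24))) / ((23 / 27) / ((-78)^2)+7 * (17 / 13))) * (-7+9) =7884864 / 7518535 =1.05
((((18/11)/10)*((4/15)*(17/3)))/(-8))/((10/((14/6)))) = -119/16500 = -0.01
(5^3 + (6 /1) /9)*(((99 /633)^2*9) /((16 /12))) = 3694977 /178084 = 20.75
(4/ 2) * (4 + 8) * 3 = 72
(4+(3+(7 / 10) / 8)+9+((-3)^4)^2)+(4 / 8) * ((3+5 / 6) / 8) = 3157117 / 480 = 6577.33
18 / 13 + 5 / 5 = 31 / 13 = 2.38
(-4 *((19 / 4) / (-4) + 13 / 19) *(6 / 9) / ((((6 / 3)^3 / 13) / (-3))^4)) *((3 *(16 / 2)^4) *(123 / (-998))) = -43536646179 / 37924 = -1147997.21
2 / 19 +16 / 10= 162 / 95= 1.71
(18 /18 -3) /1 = -2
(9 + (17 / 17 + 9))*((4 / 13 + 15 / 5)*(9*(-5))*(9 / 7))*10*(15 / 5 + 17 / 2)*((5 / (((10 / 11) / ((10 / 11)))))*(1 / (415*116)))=-43.43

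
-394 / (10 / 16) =-3152 / 5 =-630.40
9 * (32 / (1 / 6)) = 1728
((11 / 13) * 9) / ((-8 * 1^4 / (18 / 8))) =-891 / 416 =-2.14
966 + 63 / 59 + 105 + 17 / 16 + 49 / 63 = 9123923 / 8496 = 1073.91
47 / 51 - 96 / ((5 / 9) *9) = -4661 / 255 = -18.28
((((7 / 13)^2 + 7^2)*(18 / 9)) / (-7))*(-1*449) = 1068620 / 169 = 6323.20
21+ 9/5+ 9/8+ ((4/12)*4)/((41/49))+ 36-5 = 278071/4920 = 56.52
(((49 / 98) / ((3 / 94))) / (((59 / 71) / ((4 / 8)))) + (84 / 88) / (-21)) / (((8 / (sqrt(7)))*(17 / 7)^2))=894985*sqrt(7) / 4501464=0.53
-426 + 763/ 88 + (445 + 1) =2523/ 88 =28.67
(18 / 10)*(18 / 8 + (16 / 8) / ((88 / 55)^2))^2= 84681 / 5120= 16.54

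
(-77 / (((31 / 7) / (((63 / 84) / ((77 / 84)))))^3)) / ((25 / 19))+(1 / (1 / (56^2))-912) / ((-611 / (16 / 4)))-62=-4235848848311 / 55061960525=-76.93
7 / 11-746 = -8199 / 11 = -745.36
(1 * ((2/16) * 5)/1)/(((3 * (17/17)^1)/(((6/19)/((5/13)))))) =13/76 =0.17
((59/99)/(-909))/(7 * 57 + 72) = -59/42385761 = -0.00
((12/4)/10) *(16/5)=24/25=0.96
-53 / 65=-0.82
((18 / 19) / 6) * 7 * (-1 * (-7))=147 / 19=7.74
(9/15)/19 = 3/95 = 0.03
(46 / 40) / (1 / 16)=92 / 5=18.40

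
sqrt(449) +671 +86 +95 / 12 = sqrt(449) +9179 / 12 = 786.11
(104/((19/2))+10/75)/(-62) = -1579/8835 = -0.18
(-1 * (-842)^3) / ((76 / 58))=8655741476 / 19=455565340.84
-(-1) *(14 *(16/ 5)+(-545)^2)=1485349/ 5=297069.80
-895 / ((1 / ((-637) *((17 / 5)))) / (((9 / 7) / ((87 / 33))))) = 27414387 / 29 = 945323.69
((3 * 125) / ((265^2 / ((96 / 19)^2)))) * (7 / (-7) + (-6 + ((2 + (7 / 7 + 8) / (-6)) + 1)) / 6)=-241920 / 1014049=-0.24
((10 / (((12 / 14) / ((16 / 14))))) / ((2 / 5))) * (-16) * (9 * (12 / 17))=-57600 / 17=-3388.24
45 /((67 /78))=3510 /67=52.39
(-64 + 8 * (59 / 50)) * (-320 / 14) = 43648 / 35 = 1247.09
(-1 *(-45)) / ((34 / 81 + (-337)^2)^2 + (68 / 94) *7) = 13876515 / 3977321608110581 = 0.00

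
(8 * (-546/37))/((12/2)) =-728/37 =-19.68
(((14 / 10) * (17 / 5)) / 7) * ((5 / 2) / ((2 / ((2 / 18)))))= 17 / 180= 0.09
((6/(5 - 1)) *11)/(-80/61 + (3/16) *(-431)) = -16104/80153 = -0.20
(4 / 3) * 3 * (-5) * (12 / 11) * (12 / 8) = -360 / 11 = -32.73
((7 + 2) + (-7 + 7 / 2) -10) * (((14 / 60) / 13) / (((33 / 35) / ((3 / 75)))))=-49 / 14300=-0.00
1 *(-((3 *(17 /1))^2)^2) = -6765201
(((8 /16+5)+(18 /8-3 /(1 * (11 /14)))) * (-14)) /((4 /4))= -1211 /22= -55.05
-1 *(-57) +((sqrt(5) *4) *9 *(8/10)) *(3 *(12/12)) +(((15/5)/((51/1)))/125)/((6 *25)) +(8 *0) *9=18168751/318750 +432 *sqrt(5)/5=250.20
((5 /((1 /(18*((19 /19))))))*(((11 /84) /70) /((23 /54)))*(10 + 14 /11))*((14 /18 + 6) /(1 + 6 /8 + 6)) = 4392 /1127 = 3.90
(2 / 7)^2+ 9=445 / 49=9.08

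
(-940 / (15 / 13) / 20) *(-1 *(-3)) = -611 / 5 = -122.20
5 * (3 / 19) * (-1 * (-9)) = 135 / 19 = 7.11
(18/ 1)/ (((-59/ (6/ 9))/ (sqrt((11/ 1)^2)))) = -132/ 59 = -2.24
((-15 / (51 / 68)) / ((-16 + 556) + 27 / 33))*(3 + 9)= -880 / 1983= -0.44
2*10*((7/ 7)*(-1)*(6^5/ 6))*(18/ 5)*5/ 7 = -466560/ 7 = -66651.43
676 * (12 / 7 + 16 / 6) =62192 / 21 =2961.52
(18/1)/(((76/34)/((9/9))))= 153/19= 8.05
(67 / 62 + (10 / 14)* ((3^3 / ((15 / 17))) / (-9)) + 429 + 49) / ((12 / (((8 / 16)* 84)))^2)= 1448069 / 248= 5838.99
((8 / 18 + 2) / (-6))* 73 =-803 / 27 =-29.74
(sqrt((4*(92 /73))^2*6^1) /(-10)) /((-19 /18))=3312*sqrt(6) /6935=1.17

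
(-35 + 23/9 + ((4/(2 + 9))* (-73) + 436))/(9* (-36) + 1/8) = -298592/256509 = -1.16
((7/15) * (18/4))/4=21/40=0.52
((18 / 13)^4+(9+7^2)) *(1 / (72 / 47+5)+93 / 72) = 9375658265 / 105218724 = 89.11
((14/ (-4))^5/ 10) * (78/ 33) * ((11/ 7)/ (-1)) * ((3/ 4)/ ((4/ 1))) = 93639/ 2560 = 36.58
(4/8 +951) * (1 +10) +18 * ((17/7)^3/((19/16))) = 139250249/13034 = 10683.62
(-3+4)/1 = 1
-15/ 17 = -0.88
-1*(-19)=19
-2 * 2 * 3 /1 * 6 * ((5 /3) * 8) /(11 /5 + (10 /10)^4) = -300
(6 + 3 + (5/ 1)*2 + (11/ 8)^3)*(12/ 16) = 33177/ 2048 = 16.20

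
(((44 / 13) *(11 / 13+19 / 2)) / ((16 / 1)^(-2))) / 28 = 320.16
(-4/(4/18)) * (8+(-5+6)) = -162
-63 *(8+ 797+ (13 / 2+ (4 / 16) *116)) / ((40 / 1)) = -105903 / 80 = -1323.79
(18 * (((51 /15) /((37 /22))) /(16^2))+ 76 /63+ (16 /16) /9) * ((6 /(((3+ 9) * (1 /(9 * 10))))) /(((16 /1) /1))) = 1088749 /265216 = 4.11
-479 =-479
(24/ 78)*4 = 16/ 13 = 1.23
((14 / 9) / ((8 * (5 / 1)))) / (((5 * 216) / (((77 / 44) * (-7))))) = -343 / 777600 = -0.00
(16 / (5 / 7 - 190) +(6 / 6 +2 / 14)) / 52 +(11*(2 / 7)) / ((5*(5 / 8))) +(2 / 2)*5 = 103799 / 17225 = 6.03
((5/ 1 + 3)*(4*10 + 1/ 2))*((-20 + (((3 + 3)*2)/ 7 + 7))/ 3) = -8532/ 7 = -1218.86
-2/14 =-1/7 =-0.14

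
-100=-100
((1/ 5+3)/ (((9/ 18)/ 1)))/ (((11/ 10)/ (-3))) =-192/ 11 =-17.45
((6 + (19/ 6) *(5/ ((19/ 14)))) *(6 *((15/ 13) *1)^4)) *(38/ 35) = 40783500/ 199927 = 203.99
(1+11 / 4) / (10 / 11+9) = 165 / 436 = 0.38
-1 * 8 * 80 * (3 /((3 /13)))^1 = -8320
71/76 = 0.93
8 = 8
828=828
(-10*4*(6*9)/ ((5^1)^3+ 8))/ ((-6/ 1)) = 360/ 133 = 2.71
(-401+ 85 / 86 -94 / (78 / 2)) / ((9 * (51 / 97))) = -130923131 / 1539486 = -85.04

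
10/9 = 1.11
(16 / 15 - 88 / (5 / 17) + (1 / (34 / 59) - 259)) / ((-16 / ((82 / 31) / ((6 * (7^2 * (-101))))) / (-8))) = 11613373 / 469462140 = 0.02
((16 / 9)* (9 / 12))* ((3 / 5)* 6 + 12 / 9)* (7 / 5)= 2072 / 225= 9.21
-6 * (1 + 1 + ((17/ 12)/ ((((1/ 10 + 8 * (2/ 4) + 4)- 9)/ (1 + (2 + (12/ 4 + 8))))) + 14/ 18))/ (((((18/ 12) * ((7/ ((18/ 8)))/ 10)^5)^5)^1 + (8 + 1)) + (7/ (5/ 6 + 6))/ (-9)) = 4171394434482771453265929222106933593750000/ 320778666760587851594062967413996576149737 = 13.00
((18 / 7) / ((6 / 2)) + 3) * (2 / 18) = 3 / 7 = 0.43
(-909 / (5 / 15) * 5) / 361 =-13635 / 361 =-37.77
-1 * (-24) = 24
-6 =-6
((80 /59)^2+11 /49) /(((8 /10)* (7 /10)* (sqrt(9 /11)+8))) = 77416020 /165963637 - 5278365* sqrt(11) /331927274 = 0.41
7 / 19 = 0.37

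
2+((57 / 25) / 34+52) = 45957 / 850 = 54.07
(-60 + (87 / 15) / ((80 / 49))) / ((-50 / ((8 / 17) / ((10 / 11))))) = 248369 / 425000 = 0.58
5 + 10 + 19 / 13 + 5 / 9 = 1991 / 117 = 17.02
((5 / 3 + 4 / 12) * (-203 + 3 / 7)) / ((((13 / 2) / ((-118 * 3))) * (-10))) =-1003944 / 455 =-2206.47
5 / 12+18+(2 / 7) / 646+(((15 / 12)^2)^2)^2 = 10836579487 / 444530688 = 24.38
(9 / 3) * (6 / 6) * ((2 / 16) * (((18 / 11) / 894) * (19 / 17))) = 171 / 222904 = 0.00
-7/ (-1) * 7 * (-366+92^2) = 396802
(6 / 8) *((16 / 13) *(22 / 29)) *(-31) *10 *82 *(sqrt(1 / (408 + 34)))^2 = -3355440 / 83317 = -40.27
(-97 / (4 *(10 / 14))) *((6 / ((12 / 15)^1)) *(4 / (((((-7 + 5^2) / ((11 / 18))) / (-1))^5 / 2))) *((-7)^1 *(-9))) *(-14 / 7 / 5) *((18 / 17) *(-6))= 0.01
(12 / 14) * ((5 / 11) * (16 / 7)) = 480 / 539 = 0.89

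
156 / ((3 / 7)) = 364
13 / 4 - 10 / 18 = 97 / 36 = 2.69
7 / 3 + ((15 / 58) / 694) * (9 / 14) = 3945101 / 1690584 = 2.33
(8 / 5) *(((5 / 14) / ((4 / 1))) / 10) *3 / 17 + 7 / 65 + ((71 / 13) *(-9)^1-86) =-135.04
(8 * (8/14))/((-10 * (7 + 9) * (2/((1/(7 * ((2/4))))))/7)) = -1/35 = -0.03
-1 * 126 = -126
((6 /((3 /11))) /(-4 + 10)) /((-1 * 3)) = -11 /9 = -1.22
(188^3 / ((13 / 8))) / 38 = 26578688 / 247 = 107606.02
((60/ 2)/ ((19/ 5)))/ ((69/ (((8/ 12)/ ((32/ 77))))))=1925/ 10488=0.18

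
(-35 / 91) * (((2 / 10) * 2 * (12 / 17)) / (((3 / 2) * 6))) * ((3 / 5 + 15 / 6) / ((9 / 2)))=-248 / 29835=-0.01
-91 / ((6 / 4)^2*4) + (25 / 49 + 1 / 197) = -833657 / 86877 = -9.60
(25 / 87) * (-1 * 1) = -25 / 87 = -0.29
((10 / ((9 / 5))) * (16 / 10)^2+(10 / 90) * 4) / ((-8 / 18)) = -33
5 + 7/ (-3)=8/ 3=2.67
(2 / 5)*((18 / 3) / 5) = 12 / 25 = 0.48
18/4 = 4.50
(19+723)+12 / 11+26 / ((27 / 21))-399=36067 / 99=364.31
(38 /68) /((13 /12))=114 /221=0.52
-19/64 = -0.30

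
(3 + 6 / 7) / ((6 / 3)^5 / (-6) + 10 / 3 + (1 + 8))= 27 / 49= 0.55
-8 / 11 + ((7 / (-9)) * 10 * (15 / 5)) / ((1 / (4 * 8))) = -24664 / 33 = -747.39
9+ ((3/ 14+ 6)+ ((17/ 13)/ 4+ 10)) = 9297/ 364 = 25.54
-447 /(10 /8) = -357.60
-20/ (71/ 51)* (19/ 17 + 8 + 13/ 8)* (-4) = 43830/ 71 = 617.32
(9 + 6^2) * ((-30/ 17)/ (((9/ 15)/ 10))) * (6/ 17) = -135000/ 289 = -467.13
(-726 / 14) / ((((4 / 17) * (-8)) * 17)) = 363 / 224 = 1.62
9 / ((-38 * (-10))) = 9 / 380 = 0.02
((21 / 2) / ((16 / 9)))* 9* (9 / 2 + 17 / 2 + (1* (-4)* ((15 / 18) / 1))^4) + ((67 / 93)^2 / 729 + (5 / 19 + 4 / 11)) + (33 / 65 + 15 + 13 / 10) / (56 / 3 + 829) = 10112712141994814003 / 1394053375489632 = 7254.18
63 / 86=0.73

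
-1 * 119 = -119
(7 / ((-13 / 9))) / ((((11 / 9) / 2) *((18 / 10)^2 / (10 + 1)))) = -350 / 13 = -26.92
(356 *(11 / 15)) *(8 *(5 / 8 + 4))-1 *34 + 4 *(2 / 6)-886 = 43704 / 5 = 8740.80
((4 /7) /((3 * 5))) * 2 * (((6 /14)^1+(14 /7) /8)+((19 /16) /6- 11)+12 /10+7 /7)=-26623 /44100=-0.60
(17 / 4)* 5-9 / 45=21.05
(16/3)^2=256/9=28.44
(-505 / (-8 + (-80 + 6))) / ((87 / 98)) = 24745 / 3567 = 6.94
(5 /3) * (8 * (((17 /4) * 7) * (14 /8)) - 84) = 3325 /6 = 554.17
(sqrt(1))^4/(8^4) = 1/4096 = 0.00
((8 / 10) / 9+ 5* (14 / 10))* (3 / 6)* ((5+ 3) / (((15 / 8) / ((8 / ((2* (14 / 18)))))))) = 40832 / 525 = 77.78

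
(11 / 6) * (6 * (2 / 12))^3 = 11 / 6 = 1.83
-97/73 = -1.33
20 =20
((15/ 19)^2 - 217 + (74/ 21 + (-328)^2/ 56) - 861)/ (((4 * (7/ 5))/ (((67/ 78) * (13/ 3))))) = 307401025/ 545832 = 563.18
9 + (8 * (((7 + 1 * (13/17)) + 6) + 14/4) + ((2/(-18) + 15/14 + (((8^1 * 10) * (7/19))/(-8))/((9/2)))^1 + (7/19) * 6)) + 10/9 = 6128341/40698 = 150.58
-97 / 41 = -2.37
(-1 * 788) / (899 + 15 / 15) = -197 / 225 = -0.88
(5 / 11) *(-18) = -90 / 11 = -8.18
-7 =-7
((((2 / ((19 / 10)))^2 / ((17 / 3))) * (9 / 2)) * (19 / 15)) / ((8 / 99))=4455 / 323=13.79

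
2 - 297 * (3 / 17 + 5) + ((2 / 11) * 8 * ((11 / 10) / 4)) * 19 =-129864 / 85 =-1527.81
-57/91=-0.63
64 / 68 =16 / 17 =0.94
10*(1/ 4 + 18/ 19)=11.97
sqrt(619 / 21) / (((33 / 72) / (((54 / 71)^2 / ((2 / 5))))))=58320 * sqrt(12999) / 388157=17.13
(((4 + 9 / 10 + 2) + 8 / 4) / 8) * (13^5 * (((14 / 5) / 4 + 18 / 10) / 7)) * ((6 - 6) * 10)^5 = 0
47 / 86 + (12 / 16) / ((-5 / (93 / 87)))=9631 / 24940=0.39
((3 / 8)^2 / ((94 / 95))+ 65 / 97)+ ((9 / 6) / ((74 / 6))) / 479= 8402884909 / 10342292096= 0.81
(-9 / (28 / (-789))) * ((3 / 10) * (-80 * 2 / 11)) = -85212 / 77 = -1106.65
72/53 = 1.36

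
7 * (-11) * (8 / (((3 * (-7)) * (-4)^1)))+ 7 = -1 / 3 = -0.33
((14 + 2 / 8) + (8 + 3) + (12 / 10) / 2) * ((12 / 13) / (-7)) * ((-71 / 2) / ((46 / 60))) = 330363 / 2093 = 157.84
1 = 1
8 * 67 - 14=522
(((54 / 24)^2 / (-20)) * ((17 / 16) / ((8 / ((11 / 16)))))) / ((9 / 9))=-15147 / 655360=-0.02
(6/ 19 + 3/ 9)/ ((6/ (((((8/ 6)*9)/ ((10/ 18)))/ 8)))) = 111/ 380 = 0.29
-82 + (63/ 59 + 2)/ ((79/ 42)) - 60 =-140.37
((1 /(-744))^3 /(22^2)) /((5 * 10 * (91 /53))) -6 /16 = -340100157196853 /906933752524800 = -0.38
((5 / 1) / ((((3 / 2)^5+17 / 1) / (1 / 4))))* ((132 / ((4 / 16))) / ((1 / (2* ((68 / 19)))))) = 192.09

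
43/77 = 0.56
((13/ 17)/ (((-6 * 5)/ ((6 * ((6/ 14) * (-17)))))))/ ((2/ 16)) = 312/ 35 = 8.91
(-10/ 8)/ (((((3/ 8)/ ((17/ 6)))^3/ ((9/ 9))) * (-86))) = 196520/ 31347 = 6.27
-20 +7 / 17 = -333 / 17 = -19.59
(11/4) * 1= 2.75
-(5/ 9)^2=-25/ 81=-0.31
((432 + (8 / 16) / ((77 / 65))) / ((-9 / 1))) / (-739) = 66593 / 1024254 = 0.07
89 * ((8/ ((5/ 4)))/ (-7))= -2848/ 35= -81.37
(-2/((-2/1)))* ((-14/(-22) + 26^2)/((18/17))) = 14059/22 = 639.05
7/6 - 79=-467/6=-77.83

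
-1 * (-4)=4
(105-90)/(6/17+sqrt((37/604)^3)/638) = 42.50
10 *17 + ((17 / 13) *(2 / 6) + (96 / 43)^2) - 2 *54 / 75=313647179 / 1802775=173.98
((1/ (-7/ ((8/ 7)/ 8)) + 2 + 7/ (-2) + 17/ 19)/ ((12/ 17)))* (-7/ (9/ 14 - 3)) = -19805/ 7524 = -2.63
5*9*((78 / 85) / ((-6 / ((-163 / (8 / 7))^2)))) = -152320077 / 1088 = -140000.07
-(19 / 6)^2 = -361 / 36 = -10.03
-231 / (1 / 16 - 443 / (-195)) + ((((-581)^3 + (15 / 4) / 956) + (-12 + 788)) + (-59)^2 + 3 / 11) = -60081403277674417 / 306352112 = -196118782.68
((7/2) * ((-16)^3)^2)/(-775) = -58720256/775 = -75768.07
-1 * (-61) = 61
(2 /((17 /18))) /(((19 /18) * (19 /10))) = 6480 /6137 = 1.06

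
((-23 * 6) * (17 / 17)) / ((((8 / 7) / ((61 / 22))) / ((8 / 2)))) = -29463 / 22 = -1339.23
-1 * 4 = -4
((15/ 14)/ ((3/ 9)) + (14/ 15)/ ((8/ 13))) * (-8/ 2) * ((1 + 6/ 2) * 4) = -31792/ 105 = -302.78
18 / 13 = 1.38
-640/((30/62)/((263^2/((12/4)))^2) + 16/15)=-600.00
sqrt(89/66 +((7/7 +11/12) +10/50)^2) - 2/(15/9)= -6/5 +sqrt(2539009)/660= 1.21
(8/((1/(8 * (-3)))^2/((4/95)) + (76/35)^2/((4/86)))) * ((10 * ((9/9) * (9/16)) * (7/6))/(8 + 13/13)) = 16464000/286236311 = 0.06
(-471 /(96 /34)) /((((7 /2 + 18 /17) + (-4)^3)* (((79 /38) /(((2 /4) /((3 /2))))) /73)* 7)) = 62932351 /13411356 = 4.69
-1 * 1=-1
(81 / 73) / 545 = 81 / 39785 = 0.00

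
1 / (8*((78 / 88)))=11 / 78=0.14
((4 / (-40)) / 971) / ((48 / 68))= -17 / 116520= -0.00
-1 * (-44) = 44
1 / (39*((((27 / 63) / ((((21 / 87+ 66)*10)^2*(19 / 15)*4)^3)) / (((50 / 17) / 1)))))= 3633407229440112278115046400000 / 1879046871039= 1933643745369191576.73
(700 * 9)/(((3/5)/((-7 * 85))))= -6247500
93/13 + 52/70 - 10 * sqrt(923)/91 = 3593/455 - 10 * sqrt(923)/91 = 4.56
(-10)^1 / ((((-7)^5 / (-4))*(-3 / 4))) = 160 / 50421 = 0.00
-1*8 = -8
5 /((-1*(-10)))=1 /2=0.50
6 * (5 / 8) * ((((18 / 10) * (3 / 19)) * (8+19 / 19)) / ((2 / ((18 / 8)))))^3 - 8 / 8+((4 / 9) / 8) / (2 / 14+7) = 279293491937 / 3160627200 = 88.37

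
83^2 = 6889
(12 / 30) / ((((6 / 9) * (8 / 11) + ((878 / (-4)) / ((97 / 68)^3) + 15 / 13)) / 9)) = -7047660906 / 144835186885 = -0.05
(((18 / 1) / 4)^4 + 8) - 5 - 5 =6529 / 16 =408.06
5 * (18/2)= 45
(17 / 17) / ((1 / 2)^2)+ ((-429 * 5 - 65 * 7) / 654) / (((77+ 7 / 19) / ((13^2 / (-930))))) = 17923411 / 4470417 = 4.01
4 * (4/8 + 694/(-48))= -335/6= -55.83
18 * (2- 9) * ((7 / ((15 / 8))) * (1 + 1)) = -4704 / 5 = -940.80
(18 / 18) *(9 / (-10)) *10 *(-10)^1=90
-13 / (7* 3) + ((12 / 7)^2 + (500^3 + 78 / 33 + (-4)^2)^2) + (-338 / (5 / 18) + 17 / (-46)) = 63922050031451409620407 / 4091010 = 15625004590908213.28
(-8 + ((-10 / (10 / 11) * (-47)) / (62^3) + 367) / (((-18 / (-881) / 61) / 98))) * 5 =536905579.66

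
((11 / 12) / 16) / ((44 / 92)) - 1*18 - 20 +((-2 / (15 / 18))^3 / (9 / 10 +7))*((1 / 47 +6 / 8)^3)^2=-6253607275188793 / 163499138110272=-38.25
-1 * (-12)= 12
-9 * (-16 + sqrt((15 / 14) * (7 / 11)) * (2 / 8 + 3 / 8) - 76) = 828 - 45 * sqrt(330) / 176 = 823.36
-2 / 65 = -0.03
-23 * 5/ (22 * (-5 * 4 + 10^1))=0.52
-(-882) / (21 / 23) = 966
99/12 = 33/4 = 8.25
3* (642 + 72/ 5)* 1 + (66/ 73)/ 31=22281828/ 11315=1969.23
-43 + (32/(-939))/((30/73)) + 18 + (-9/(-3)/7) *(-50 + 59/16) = -70879771/1577520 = -44.93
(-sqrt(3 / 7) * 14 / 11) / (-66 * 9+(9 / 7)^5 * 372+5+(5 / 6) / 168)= -4840416 * sqrt(21) / 19114109575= -0.00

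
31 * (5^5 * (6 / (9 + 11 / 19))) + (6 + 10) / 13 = 5521987 / 91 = 60681.18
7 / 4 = 1.75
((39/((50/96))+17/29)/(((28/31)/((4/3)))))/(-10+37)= 1696103/411075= 4.13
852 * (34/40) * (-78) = -282438/5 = -56487.60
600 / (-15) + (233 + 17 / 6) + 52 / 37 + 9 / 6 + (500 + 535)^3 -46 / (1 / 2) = 1108717981.74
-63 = -63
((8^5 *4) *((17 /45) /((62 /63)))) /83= 7798784 /12865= 606.20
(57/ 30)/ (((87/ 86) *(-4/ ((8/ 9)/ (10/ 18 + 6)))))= -1634/ 25665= -0.06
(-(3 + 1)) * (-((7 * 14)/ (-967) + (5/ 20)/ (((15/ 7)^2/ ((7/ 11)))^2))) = -0.39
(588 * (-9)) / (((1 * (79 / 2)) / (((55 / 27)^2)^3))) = -10850811125000 / 1133563653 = -9572.30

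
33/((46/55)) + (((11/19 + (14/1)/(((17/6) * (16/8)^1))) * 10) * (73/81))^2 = 25025885677735/31487118174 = 794.80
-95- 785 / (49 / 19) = -19570 / 49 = -399.39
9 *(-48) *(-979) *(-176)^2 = 13100617728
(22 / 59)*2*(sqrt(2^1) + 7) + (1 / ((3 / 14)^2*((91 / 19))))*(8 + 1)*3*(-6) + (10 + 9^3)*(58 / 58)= 8.66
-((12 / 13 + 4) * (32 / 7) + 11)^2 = -9296401 / 8281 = -1122.62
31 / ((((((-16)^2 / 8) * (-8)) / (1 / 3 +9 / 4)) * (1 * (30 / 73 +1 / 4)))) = -70153 / 148224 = -0.47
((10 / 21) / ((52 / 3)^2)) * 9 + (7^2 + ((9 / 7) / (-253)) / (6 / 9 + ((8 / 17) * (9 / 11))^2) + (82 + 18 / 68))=20764015383649 / 158174623880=131.27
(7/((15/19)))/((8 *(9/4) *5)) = 133/1350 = 0.10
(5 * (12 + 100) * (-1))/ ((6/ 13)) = -3640/ 3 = -1213.33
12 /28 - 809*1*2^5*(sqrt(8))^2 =-1449725 /7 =-207103.57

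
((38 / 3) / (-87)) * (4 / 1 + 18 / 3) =-380 / 261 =-1.46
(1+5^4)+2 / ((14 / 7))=627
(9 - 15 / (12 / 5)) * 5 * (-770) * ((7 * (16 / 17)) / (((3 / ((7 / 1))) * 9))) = -8300600 / 459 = -18084.10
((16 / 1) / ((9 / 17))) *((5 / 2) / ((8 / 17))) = 160.56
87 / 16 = 5.44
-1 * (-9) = 9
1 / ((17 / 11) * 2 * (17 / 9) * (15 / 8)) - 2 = -2758 / 1445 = -1.91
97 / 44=2.20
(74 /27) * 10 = 740 /27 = 27.41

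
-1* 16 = -16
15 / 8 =1.88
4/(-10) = -2/5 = -0.40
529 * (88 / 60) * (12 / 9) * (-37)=-1722424 / 45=-38276.09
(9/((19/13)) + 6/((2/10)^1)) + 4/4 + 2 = 744/19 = 39.16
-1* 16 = -16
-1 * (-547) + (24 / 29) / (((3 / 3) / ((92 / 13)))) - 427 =47448 / 377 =125.86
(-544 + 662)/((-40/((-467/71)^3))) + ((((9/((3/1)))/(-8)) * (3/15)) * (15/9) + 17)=12259602359/14316440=856.33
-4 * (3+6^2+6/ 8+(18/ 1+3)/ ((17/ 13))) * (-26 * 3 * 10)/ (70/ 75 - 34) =-5265.83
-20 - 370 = -390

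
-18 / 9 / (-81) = 2 / 81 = 0.02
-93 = -93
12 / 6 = 2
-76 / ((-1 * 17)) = 76 / 17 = 4.47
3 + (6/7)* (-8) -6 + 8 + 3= 8/7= 1.14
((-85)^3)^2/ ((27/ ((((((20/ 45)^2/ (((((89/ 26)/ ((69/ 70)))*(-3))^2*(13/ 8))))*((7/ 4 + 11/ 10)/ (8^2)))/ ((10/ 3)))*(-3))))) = -78847179456175/ 125753796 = -626996.42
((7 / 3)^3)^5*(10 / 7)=6782230728490 / 14348907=472665.32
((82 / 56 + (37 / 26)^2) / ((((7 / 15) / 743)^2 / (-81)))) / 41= -41532192007200 / 2376647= -17475120.20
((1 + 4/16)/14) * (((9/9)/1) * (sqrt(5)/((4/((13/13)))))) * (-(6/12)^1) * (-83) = 415 * sqrt(5)/448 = 2.07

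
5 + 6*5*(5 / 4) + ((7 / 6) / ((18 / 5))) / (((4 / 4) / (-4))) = 2225 / 54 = 41.20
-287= -287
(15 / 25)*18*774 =41796 / 5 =8359.20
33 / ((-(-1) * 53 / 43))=1419 / 53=26.77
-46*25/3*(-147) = 56350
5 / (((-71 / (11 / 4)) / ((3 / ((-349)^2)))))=-165 / 34591484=-0.00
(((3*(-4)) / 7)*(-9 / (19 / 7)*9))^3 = 133886.87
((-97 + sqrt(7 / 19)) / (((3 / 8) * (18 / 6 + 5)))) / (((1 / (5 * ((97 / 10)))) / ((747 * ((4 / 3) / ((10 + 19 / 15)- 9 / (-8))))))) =-125255.18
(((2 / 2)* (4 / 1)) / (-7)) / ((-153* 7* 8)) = 1 / 14994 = 0.00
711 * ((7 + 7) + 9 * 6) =48348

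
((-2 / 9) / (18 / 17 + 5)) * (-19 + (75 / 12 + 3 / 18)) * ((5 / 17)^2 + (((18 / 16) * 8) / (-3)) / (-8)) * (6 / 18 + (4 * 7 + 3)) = 7572499 / 1134648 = 6.67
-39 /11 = -3.55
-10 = -10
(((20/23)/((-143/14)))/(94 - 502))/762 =35/127817118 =0.00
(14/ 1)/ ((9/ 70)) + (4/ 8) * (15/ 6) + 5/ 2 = 4055/ 36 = 112.64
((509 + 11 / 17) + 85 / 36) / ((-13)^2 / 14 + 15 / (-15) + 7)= 2193443 / 77418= 28.33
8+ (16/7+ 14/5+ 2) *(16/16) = 528/35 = 15.09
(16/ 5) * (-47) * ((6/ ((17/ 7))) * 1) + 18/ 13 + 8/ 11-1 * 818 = -14433632/ 12155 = -1187.46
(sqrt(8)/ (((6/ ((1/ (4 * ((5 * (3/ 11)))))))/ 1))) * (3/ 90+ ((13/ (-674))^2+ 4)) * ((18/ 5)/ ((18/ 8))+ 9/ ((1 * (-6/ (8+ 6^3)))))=-63190849667 * sqrt(2)/ 766590750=-116.58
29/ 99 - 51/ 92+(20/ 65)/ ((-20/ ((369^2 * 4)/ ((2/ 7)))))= -29327.25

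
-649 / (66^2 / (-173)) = 10207 / 396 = 25.78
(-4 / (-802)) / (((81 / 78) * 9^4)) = 52 / 71035947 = 0.00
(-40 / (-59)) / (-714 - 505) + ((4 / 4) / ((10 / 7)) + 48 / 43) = 56153101 / 30926030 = 1.82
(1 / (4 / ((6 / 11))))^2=9 / 484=0.02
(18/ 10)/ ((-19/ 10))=-0.95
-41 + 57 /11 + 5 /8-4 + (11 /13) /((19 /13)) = -38.61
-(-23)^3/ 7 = 12167/ 7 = 1738.14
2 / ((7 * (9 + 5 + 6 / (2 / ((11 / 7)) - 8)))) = 74 / 3395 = 0.02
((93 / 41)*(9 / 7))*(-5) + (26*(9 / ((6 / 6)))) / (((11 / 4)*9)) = -16187 / 3157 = -5.13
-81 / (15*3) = -9 / 5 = -1.80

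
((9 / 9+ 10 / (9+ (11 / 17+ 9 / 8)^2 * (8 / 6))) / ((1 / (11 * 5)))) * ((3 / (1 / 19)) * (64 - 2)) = 62518916130 / 182929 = 341766.02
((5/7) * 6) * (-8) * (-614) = 147360/7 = 21051.43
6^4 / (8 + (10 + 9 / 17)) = 2448 / 35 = 69.94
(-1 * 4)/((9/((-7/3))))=28/27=1.04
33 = 33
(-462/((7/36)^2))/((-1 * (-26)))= -42768/91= -469.98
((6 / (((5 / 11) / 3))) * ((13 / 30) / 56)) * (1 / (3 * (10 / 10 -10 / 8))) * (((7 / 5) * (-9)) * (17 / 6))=7293 / 500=14.59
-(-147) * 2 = 294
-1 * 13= -13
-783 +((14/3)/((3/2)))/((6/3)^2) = -7040/9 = -782.22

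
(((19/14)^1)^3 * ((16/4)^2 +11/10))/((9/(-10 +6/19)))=-157757/3430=-45.99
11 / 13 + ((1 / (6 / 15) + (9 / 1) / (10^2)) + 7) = 13567 / 1300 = 10.44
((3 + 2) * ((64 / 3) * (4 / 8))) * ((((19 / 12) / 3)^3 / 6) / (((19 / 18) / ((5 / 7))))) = 9025 / 10206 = 0.88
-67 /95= -0.71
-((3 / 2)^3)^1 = -27 / 8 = -3.38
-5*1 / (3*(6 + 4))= -1 / 6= -0.17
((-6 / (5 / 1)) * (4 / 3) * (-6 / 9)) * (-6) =-32 / 5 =-6.40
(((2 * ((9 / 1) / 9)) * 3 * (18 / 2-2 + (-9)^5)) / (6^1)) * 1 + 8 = -59034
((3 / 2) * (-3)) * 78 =-351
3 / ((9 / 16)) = 16 / 3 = 5.33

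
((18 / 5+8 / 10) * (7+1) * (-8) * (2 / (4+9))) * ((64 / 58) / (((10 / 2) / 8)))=-720896 / 9425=-76.49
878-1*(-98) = 976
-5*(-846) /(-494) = -2115 /247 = -8.56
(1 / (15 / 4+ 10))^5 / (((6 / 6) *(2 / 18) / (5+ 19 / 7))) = 497664 / 3522990625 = 0.00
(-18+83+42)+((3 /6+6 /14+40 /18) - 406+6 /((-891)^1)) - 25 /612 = -41831521 /141372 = -295.90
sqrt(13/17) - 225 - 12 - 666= -903 + sqrt(221)/17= -902.13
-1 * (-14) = 14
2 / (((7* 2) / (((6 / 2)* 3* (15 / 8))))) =135 / 56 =2.41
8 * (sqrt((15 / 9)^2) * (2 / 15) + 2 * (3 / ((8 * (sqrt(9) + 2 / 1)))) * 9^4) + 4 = 354554 / 45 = 7878.98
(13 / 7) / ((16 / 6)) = 39 / 56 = 0.70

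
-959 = -959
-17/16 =-1.06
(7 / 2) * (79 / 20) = 13.82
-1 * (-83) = 83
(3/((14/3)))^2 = 81/196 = 0.41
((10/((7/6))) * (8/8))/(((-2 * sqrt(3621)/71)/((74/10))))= -74 * sqrt(3621)/119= -37.42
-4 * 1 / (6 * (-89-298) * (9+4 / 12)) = 1 / 5418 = 0.00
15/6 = 5/2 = 2.50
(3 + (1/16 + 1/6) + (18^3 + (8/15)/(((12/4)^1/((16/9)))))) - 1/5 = 37813037/6480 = 5835.35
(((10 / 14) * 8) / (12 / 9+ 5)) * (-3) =-360 / 133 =-2.71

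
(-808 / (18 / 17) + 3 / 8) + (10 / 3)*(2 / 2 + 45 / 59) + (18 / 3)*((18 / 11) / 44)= -388917607 / 514008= -756.64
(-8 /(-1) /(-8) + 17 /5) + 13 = 77 /5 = 15.40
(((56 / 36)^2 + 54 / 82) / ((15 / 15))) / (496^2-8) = 10223 / 816992568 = 0.00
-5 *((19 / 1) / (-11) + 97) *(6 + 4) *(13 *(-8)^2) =-43596800 / 11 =-3963345.45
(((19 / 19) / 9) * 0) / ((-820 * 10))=0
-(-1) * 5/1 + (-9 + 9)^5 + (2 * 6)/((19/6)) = 167/19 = 8.79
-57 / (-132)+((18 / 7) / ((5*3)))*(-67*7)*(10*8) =-282989 / 44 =-6431.57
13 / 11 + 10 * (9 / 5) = 211 / 11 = 19.18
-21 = -21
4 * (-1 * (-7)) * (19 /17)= 532 /17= 31.29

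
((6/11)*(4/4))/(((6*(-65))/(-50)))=10/143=0.07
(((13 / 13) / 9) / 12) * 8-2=-52 / 27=-1.93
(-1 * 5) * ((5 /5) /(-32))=5 /32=0.16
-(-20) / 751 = 20 / 751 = 0.03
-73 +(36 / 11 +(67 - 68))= -778 / 11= -70.73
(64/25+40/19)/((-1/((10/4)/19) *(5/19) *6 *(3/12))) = -2216/1425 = -1.56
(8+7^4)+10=2419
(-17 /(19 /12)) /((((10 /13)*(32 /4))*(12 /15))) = -663 /304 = -2.18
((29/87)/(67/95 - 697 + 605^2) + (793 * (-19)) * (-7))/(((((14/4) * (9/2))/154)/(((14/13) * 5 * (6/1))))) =33317386.67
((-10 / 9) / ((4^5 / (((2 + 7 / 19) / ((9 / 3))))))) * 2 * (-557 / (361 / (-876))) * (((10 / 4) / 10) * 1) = -0.58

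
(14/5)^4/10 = 19208/3125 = 6.15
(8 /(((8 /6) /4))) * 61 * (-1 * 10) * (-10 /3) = 48800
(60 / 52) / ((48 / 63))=315 / 208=1.51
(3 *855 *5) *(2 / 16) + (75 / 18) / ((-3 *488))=14081825 / 8784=1603.12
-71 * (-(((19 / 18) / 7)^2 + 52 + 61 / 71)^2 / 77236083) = 3553144541011081 / 1382167795739442768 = 0.00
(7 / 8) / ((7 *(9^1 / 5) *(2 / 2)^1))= 5 / 72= 0.07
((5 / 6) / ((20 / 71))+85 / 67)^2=17.87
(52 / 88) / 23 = 13 / 506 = 0.03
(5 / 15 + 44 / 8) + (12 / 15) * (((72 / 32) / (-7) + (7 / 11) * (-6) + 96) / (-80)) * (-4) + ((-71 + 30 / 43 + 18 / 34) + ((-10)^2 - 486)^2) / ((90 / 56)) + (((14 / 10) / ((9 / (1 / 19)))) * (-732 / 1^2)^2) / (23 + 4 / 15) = 31194180330451147 / 335915187300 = 92863.26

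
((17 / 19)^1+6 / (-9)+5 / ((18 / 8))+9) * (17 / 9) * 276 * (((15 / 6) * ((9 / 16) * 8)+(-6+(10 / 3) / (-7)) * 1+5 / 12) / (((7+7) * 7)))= 166896004 / 527877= 316.16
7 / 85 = 0.08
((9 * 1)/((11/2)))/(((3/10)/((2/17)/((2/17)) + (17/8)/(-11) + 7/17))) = 27345/4114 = 6.65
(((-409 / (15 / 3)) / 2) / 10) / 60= -409 / 6000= -0.07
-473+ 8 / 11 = -472.27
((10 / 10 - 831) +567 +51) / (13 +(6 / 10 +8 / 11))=-2915 / 197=-14.80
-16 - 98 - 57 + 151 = -20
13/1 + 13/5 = 78/5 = 15.60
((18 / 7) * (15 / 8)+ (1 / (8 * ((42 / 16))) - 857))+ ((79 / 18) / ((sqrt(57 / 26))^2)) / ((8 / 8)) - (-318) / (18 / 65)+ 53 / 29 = 124980095 / 416556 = 300.03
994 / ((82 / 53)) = 26341 / 41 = 642.46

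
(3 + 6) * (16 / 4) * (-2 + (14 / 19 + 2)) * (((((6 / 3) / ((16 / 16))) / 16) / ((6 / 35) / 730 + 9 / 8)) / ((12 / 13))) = 2325050 / 728327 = 3.19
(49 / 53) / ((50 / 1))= 0.02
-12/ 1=-12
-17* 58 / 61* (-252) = 248472 / 61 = 4073.31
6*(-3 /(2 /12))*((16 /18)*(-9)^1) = 864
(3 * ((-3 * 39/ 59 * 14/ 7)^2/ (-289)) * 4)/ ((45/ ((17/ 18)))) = -0.01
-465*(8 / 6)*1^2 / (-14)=310 / 7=44.29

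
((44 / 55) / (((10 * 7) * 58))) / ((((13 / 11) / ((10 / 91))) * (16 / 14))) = 11 / 686140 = 0.00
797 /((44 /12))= 2391 /11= 217.36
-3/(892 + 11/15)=-45/13391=-0.00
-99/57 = -33/19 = -1.74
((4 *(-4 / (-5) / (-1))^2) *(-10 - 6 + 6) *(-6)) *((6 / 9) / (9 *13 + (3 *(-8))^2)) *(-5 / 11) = -512 / 7623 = -0.07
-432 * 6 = -2592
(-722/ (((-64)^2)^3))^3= -47045881/ 40564819207303340847894502572032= -0.00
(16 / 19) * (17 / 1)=272 / 19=14.32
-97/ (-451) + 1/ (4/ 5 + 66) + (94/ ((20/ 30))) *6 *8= 1019525565/ 150634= 6768.23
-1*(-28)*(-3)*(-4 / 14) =24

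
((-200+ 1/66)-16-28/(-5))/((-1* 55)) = 69427/18150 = 3.83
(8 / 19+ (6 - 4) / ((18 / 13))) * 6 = 638 / 57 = 11.19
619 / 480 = 1.29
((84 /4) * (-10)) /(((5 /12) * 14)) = -36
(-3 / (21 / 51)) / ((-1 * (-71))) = -51 / 497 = -0.10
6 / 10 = 0.60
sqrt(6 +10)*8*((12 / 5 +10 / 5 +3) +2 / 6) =3712 / 15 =247.47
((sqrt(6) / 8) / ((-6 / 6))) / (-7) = sqrt(6) / 56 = 0.04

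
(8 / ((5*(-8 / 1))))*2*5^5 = -1250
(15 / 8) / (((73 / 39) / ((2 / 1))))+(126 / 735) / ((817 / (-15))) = 3340359 / 1669948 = 2.00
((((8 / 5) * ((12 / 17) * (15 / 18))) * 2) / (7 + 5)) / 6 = 4 / 153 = 0.03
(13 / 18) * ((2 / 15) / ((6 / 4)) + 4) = 1196 / 405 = 2.95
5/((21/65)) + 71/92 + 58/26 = 464111/25116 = 18.48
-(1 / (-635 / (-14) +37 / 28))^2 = -784 / 1708249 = -0.00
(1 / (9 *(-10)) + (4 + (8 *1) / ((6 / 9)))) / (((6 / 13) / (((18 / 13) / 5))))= 9.59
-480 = -480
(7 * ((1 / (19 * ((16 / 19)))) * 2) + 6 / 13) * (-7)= -973 / 104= -9.36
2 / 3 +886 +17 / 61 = 162311 / 183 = 886.95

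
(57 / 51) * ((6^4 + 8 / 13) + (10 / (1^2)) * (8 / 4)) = 325204 / 221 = 1471.51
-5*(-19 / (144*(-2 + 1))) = -95 / 144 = -0.66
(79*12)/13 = 948/13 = 72.92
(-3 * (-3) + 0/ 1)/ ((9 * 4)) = 1/ 4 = 0.25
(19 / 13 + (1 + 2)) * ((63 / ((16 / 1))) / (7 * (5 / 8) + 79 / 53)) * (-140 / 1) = -4518780 / 10777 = -419.30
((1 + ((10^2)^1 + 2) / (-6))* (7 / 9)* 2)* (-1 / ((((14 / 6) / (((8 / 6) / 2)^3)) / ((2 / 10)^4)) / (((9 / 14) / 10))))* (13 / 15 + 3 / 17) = 2432 / 7171875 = 0.00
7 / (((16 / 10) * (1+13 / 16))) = 70 / 29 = 2.41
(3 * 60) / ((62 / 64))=5760 / 31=185.81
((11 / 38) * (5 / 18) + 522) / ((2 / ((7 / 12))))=2499721 / 16416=152.27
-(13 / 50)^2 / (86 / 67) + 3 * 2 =1278677 / 215000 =5.95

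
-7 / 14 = -1 / 2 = -0.50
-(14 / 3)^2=-196 / 9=-21.78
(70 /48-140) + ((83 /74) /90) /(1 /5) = -368909 /2664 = -138.48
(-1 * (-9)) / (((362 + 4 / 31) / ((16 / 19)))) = 0.02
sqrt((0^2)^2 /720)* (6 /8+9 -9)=0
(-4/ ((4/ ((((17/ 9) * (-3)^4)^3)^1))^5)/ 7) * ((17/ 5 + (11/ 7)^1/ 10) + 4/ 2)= -229256186294969371470359489855754573/ 125440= -1827616281050457361849167000000.00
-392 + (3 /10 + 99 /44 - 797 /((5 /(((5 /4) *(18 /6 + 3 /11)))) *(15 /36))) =-429983 /220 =-1954.47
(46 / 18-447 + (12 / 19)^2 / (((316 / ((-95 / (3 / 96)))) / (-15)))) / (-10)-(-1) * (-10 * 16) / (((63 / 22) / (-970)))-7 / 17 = 54235.10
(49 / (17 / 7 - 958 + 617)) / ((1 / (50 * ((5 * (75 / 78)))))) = -214375 / 6162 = -34.79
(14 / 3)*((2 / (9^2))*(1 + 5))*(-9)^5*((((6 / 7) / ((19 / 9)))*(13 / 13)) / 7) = -2367.88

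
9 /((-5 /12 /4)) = -432 /5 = -86.40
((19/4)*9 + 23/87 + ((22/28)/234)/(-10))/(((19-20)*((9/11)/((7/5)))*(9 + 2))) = -6.69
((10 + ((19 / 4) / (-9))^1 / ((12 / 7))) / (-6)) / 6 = -0.27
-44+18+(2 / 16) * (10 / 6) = -619 / 24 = -25.79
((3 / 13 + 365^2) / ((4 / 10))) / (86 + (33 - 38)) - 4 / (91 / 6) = 2331292 / 567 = 4111.63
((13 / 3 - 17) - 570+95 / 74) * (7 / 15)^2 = -6324283 / 49950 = -126.61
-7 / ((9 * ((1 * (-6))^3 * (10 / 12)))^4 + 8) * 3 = -21 / 6887475360008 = -0.00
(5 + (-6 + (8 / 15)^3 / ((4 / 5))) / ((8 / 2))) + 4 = 10189 / 1350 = 7.55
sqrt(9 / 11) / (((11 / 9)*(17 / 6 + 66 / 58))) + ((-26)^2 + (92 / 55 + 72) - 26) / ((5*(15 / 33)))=318.60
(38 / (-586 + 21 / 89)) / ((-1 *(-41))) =-3382 / 2137453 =-0.00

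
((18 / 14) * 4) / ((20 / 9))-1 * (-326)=11491 / 35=328.31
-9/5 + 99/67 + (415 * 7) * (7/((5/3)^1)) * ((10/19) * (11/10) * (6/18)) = 14984843/6365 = 2354.26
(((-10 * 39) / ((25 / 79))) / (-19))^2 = 37970244 / 9025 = 4207.23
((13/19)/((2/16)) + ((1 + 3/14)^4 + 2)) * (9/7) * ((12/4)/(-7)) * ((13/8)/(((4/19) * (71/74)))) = -91454077377/2138388224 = -42.77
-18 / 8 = -2.25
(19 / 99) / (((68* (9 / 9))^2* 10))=19 / 4577760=0.00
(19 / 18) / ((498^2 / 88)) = 209 / 558009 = 0.00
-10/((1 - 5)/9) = 45/2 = 22.50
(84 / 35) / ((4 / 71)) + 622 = 3323 / 5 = 664.60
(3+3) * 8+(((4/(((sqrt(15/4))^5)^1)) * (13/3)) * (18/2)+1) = 54.73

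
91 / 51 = 1.78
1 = 1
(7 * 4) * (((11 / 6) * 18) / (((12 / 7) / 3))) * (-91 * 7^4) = -353299947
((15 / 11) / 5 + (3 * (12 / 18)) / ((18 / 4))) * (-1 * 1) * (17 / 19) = -1207 / 1881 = -0.64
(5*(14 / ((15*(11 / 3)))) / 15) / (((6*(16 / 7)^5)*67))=117649 / 34776023040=0.00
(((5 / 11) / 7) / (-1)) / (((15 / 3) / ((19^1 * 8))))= -152 / 77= -1.97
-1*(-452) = 452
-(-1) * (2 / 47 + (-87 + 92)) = 237 / 47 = 5.04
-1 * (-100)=100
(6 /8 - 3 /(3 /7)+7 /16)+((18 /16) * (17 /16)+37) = 4145 /128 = 32.38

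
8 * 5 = 40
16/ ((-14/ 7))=-8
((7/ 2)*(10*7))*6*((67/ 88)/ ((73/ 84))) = 1034145/ 803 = 1287.85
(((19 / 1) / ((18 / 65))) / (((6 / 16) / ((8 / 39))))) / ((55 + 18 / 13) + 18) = 39520 / 78327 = 0.50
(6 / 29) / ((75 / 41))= 82 / 725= 0.11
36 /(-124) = -9 /31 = -0.29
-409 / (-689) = 409 / 689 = 0.59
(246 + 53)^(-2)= 1/89401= 0.00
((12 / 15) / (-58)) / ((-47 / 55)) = 22 / 1363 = 0.02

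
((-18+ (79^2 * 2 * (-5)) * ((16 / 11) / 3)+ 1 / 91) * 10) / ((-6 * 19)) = 454614905 / 171171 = 2655.91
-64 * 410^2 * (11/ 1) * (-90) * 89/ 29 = 947922624000/ 29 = 32686987034.48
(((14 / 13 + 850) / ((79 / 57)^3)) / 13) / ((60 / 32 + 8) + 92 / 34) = 1.95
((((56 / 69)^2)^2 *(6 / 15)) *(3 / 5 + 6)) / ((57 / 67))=14496047104 / 10766882475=1.35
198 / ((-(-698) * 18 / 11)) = 121 / 698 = 0.17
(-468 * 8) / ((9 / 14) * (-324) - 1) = 26208 / 1465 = 17.89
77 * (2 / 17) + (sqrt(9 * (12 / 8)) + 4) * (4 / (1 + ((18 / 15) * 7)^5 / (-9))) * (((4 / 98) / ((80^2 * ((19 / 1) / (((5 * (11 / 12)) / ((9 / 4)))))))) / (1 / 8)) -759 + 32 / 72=-4649888955666622 / 6204014983467 -6875 * sqrt(6) / 973178820936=-749.50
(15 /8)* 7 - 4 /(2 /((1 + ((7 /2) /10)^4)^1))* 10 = -57401 /8000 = -7.18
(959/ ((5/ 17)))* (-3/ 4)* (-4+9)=-12227.25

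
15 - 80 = -65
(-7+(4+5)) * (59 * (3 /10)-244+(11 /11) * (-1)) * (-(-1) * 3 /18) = -2273 /30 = -75.77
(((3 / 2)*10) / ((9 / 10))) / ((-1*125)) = -2 / 15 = -0.13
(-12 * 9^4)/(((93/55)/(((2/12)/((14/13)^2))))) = -20328165/3038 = -6691.30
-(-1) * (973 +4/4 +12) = 986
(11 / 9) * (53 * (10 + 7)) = 9911 / 9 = 1101.22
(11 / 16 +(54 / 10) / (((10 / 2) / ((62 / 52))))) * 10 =19.75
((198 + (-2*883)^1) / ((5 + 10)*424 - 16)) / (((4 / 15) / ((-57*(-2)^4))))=670320 / 793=845.30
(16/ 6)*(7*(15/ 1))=280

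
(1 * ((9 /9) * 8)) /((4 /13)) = 26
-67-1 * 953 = -1020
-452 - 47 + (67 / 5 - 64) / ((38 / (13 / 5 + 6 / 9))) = -1434547 / 2850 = -503.35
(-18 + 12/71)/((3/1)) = -422/71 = -5.94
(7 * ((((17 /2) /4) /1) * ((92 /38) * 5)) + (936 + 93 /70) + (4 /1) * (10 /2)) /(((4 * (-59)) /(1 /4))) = -3025469 /2511040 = -1.20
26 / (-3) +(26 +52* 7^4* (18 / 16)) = 842855 / 6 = 140475.83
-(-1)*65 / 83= 65 / 83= 0.78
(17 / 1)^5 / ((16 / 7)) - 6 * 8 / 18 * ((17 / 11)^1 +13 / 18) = 2951853967 / 4752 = 621181.39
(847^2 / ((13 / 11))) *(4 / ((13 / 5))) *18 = 2840939640 / 169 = 16810293.73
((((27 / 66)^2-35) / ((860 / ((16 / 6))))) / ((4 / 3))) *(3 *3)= -151731 / 208120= -0.73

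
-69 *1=-69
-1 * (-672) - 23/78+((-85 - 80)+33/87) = 1147025/2262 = 507.08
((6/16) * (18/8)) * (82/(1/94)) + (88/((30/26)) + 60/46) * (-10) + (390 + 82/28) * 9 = 35797147/3864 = 9264.27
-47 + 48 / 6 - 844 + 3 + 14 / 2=-873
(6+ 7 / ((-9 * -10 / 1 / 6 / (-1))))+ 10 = 233 / 15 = 15.53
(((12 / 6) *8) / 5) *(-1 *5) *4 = -64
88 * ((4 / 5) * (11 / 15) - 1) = -36.37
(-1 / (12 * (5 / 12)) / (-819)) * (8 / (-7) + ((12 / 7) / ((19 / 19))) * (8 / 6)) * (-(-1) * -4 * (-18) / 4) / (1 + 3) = 4 / 3185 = 0.00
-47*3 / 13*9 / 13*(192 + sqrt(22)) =-243648 / 169 - 1269*sqrt(22) / 169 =-1476.92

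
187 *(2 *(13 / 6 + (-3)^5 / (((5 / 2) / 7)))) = -3804889 / 15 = -253659.27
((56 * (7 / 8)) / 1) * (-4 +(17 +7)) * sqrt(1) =980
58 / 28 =2.07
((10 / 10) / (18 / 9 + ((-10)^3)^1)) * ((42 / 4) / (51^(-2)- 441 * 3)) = 54621 / 6868479512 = 0.00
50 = 50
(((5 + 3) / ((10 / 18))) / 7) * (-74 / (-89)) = 5328 / 3115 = 1.71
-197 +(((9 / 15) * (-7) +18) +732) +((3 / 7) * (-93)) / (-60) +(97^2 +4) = 9962.46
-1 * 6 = -6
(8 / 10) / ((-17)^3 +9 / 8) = -0.00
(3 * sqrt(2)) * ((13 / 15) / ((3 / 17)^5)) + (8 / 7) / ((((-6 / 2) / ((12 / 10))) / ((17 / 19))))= -272 / 665 + 18458141 * sqrt(2) / 1215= 21484.16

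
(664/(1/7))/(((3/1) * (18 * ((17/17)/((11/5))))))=25564/135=189.36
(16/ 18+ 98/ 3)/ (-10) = -151/ 45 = -3.36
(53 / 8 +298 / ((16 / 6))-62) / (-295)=-451 / 2360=-0.19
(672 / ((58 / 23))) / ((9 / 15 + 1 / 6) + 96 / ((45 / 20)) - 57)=-231840 / 11803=-19.64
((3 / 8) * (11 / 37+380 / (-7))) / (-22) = 41949 / 45584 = 0.92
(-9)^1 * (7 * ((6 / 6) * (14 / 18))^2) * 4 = -152.44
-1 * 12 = -12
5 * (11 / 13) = 55 / 13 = 4.23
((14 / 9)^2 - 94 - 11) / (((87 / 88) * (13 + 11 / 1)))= -91399 / 21141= -4.32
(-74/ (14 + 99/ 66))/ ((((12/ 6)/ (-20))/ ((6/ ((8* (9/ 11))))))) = 4070/ 93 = 43.76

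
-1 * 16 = -16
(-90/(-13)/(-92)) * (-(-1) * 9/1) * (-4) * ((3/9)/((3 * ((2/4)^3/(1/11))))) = 720/3289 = 0.22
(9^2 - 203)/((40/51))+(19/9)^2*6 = -69557/540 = -128.81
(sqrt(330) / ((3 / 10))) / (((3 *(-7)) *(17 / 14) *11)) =-20 *sqrt(330) / 1683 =-0.22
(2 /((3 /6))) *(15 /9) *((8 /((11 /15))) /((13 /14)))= 11200 /143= 78.32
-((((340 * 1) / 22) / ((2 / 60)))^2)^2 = -676520100000000 / 14641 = -46207233112.49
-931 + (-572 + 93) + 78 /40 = -28161 /20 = -1408.05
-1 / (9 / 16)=-16 / 9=-1.78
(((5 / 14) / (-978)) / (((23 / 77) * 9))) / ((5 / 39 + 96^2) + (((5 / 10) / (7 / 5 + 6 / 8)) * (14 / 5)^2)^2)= -33050875 / 2243182445291844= -0.00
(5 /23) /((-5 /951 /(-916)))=871116 /23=37874.61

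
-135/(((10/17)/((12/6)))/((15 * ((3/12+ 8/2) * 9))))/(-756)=39015/112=348.35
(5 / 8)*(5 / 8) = 25 / 64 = 0.39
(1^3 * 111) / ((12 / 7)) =259 / 4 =64.75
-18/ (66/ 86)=-258/ 11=-23.45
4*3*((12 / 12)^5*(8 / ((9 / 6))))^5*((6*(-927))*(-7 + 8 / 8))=1728053248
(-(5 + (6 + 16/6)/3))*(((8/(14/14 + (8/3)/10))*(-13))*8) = 295360/57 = 5181.75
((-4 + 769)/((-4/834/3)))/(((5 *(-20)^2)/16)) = -191403/50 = -3828.06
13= 13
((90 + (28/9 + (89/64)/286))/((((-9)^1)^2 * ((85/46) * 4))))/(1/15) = 352809719/151227648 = 2.33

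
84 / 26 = 42 / 13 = 3.23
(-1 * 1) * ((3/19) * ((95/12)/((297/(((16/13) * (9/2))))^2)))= -80/184041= -0.00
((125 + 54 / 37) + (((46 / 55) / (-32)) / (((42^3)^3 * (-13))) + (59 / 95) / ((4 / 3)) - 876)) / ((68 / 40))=-2449909950865625510389975 / 5559988386392485613568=-440.63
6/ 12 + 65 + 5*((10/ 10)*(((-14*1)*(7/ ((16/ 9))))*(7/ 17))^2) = 48859333/ 18496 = 2641.62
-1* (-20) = 20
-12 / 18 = -2 / 3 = -0.67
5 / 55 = 1 / 11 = 0.09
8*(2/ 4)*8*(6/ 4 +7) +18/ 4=553/ 2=276.50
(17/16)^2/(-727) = -289/186112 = -0.00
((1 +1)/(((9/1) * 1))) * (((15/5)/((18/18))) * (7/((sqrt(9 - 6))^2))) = 14/9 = 1.56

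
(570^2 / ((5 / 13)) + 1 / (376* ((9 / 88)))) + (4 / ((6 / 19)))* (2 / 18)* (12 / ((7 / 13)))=833789363 / 987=844771.39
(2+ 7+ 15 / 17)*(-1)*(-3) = 504 / 17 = 29.65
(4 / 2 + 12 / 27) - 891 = -7997 / 9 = -888.56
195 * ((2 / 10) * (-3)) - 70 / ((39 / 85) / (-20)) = 2934.28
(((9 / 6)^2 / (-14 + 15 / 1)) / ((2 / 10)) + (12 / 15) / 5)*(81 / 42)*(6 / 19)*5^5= 1650375 / 76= 21715.46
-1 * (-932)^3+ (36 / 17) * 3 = 13762478764 / 17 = 809557574.35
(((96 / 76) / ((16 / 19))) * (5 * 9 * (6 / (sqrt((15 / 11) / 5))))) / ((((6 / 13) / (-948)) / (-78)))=21628620 * sqrt(33)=124246962.55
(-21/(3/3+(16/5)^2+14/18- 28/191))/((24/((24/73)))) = -902475/37241972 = -0.02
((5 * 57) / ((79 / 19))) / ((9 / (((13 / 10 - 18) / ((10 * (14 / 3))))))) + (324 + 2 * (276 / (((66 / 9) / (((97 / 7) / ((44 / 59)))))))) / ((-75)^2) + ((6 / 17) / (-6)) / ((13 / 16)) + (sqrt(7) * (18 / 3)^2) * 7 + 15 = 924856865937 / 73938865000 + 252 * sqrt(7) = 679.24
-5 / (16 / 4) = -5 / 4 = -1.25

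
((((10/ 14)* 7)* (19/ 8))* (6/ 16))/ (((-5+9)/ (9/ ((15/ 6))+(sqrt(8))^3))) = 513/ 128+285* sqrt(2)/ 16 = 29.20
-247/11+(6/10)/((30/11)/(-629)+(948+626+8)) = -13517869253/602020540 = -22.45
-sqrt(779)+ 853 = 825.09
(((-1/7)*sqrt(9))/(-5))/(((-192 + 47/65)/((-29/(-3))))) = -377/87031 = -0.00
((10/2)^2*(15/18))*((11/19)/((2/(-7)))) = -9625/228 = -42.21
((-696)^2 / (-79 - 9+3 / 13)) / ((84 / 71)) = -37259664 / 7987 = -4665.04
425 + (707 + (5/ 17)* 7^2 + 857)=2003.41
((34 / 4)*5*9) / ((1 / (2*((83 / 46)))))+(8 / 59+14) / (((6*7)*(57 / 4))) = 1494761371 / 1082886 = 1380.35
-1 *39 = -39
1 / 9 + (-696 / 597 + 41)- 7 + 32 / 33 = 668159 / 19701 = 33.91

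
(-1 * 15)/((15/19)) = -19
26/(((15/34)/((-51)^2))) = 153285.60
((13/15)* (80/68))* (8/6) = 208/153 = 1.36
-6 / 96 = -1 / 16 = -0.06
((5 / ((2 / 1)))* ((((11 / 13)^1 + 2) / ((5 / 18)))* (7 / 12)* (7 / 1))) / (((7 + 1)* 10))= 5439 / 4160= 1.31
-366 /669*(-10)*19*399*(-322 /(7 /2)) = -3815656.68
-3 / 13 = -0.23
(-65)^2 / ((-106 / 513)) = -2167425 / 106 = -20447.41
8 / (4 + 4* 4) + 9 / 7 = 59 / 35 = 1.69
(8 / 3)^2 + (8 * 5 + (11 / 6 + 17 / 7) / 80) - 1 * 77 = -300743 / 10080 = -29.84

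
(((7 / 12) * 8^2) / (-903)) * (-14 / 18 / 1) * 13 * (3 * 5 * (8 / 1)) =58240 / 1161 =50.16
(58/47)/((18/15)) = 145/141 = 1.03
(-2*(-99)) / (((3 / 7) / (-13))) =-6006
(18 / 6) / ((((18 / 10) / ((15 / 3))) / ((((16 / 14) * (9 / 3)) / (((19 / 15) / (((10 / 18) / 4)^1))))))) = 1250 / 399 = 3.13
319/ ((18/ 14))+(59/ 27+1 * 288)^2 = 61568098/ 729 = 84455.55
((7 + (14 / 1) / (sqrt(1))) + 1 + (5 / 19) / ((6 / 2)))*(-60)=-25180 / 19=-1325.26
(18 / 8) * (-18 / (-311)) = 81 / 622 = 0.13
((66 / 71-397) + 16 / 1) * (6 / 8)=-80955 / 284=-285.05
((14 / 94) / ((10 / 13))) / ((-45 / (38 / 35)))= -247 / 52875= -0.00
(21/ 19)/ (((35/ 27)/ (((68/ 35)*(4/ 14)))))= 11016/ 23275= 0.47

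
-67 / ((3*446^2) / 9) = -201 / 198916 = -0.00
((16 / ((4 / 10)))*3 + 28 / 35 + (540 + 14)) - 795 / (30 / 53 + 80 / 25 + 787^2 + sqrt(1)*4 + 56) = 184613325689 / 273582805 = 674.80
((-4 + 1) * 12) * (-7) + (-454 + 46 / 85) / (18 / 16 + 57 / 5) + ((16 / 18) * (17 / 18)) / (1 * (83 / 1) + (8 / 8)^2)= 1042155707 / 4829139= 215.81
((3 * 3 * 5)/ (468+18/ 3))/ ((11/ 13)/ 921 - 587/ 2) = -0.00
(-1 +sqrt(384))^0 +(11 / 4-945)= -3765 / 4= -941.25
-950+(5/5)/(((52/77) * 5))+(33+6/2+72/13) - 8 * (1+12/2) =-250683/260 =-964.17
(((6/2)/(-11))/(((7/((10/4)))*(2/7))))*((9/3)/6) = -15/88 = -0.17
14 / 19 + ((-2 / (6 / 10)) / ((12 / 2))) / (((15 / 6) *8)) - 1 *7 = -4303 / 684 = -6.29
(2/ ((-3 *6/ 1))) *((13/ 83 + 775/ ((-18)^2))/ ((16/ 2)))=-68537/ 1936224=-0.04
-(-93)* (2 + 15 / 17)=4557 / 17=268.06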